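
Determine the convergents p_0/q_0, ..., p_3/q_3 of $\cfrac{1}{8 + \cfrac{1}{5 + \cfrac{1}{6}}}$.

0/1, 1/8, 5/41, 31/254

Using the convergent recurrence p_i = a_i*p_{i-1} + p_{i-2}, q_i = a_i*q_{i-1} + q_{i-2} with p_{-2}=0, p_{-1}=1, q_{-2}=1, q_{-1}=0:
  i=0: a_0=0, p_0 = 0*1 + 0 = 0, q_0 = 0*0 + 1 = 1.
  i=1: a_1=8, p_1 = 8*0 + 1 = 1, q_1 = 8*1 + 0 = 8.
  i=2: a_2=5, p_2 = 5*1 + 0 = 5, q_2 = 5*8 + 1 = 41.
  i=3: a_3=6, p_3 = 6*5 + 1 = 31, q_3 = 6*41 + 8 = 254.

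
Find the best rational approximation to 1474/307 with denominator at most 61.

24/5

Expand x = 1474/307 as a continued fraction with the Euclidean algorithm:
  1474 = 4*307 + 246, so a_0 = 4.
  307 = 1*246 + 61, so a_1 = 1.
  246 = 4*61 + 2, so a_2 = 4.
  61 = 30*2 + 1, so a_3 = 30.
  2 = 2*1 + 0, so a_4 = 2.
so x = [4; 1, 4, 30, 2].
Convergents (p_i = a_i*p_{i-1} + p_{i-2}, q_i = a_i*q_{i-1} + q_{i-2} with p_{-2}=0, p_{-1}=1, q_{-2}=1, q_{-1}=0), until the denominator exceeds 61:
  i=0: a_0=4, p_0 = 4*1 + 0 = 4, q_0 = 4*0 + 1 = 1.
  i=1: a_1=1, p_1 = 1*4 + 1 = 5, q_1 = 1*1 + 0 = 1.
  i=2: a_2=4, p_2 = 4*5 + 4 = 24, q_2 = 4*1 + 1 = 5.
  i=3: a_3=30, p_3 = 30*24 + 5 = 725, q_3 = 30*5 + 1 = 151.
q_3 = 151 > 61, so the last convergent with denominator <= 61 is p_2/q_2 = 24/5.
The closest fraction with denominator <= 61 is either p_2/q_2 or the intermediate fraction (k*p_2 + p_1)/(k*q_2 + q_1) with the largest k >= 1 whose denominator stays <= 61; these approach x as k grows, and every other convergent or intermediate fraction in range is farther away.
Largest k: floor((61 - q_1)/q_2) = floor((61 - 1)/5) = 12.
That gives (12*24 + 5)/(12*5 + 1) = 293/61.
Compare the errors: |x - 24/5| = |1474*5 - 24*307|/(307*5) = 2/1535, and |x - 293/61| = |1474*61 - 293*307|/(307*61) = 37/18727.
Cross-multiplying, 2*18727 = 37454 < 56795 = 37*1535, so 2/1535 is smaller: the convergent 24/5 is closer to x than 293/61.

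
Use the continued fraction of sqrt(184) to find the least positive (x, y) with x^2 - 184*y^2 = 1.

(x, y) = (24335, 1794)

First expand sqrt(184) as a continued fraction. With x_i = (sqrt(184) + m_i)/d_i and (m_0, d_0) = (0, 1): a_0 = floor(sqrt(184)) = 13, since 13^2 = 169 <= 184 < 196 = 14^2.
Iterate m_{i+1} = d_i*a_i - m_i, d_{i+1} = (184 - m_{i+1}^2)/d_i, a_{i+1} = floor((a_0 + m_{i+1})/d_{i+1}):
  m_1 = 1*13 - 0 = 13, d_1 = (184 - 13^2)/1 = 15/1 = 15, a_1 = floor((13 + 13)/15) = 1.
  m_2 = 15*1 - 13 = 2, d_2 = (184 - 2^2)/15 = 180/15 = 12, a_2 = floor((13 + 2)/12) = 1.
  m_3 = 12*1 - 2 = 10, d_3 = (184 - 10^2)/12 = 84/12 = 7, a_3 = floor((13 + 10)/7) = 3.
  m_4 = 7*3 - 10 = 11, d_4 = (184 - 11^2)/7 = 63/7 = 9, a_4 = floor((13 + 11)/9) = 2.
  m_5 = 9*2 - 11 = 7, d_5 = (184 - 7^2)/9 = 135/9 = 15, a_5 = floor((13 + 7)/15) = 1.
  m_6 = 15*1 - 7 = 8, d_6 = (184 - 8^2)/15 = 120/15 = 8, a_6 = floor((13 + 8)/8) = 2.
  m_7 = 8*2 - 8 = 8, d_7 = (184 - 8^2)/8 = 120/8 = 15, a_7 = floor((13 + 8)/15) = 1.
  m_8 = 15*1 - 8 = 7, d_8 = (184 - 7^2)/15 = 135/15 = 9, a_8 = floor((13 + 7)/9) = 2.
  m_9 = 9*2 - 7 = 11, d_9 = (184 - 11^2)/9 = 63/9 = 7, a_9 = floor((13 + 11)/7) = 3.
  m_10 = 7*3 - 11 = 10, d_10 = (184 - 10^2)/7 = 84/7 = 12, a_10 = floor((13 + 10)/12) = 1.
  m_11 = 12*1 - 10 = 2, d_11 = (184 - 2^2)/12 = 180/12 = 15, a_11 = floor((13 + 2)/15) = 1.
  m_12 = 15*1 - 2 = 13, d_12 = (184 - 13^2)/15 = 15/15 = 1, a_12 = floor((13 + 13)/1) = 26.
  m_13 = 1*26 - 13 = 13, d_13 = (184 - 13^2)/1 = 15/1 = 15: (m_13, d_13) = (m_1, d_1) = (13, 15), so from here the quotients repeat a_1, ..., a_12; the period length is 12.
So sqrt(184) = [13; (1, 1, 3, 2, 1, 2, 1, 2, 3, 1, 1, 26)] with period length k = 12.
k is even, so the fundamental solution of x^2 - 184y^2 = 1 is (p_{k-1}, q_{k-1}) = (p_11, q_11); compute convergents through index 11.
Convergents (p_i = a_i*p_{i-1} + p_{i-2}, q_i = a_i*q_{i-1} + q_{i-2} with p_{-2}=0, p_{-1}=1, q_{-2}=1, q_{-1}=0):
  i=0: a_0=13, p_0 = 13*1 + 0 = 13, q_0 = 13*0 + 1 = 1.
  i=1: a_1=1, p_1 = 1*13 + 1 = 14, q_1 = 1*1 + 0 = 1.
  i=2: a_2=1, p_2 = 1*14 + 13 = 27, q_2 = 1*1 + 1 = 2.
  i=3: a_3=3, p_3 = 3*27 + 14 = 95, q_3 = 3*2 + 1 = 7.
  i=4: a_4=2, p_4 = 2*95 + 27 = 217, q_4 = 2*7 + 2 = 16.
  i=5: a_5=1, p_5 = 1*217 + 95 = 312, q_5 = 1*16 + 7 = 23.
  i=6: a_6=2, p_6 = 2*312 + 217 = 841, q_6 = 2*23 + 16 = 62.
  i=7: a_7=1, p_7 = 1*841 + 312 = 1153, q_7 = 1*62 + 23 = 85.
  i=8: a_8=2, p_8 = 2*1153 + 841 = 3147, q_8 = 2*85 + 62 = 232.
  i=9: a_9=3, p_9 = 3*3147 + 1153 = 10594, q_9 = 3*232 + 85 = 781.
  i=10: a_10=1, p_10 = 1*10594 + 3147 = 13741, q_10 = 1*781 + 232 = 1013.
  i=11: a_11=1, p_11 = 1*13741 + 10594 = 24335, q_11 = 1*1013 + 781 = 1794.
Check: 24335^2 - 184*1794^2 = 592192225 - 592192224 = 1, so (x, y) = (24335, 1794) solves the equation, and by the theorem it is the least positive solution.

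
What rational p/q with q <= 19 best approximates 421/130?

Expand x = 421/130 as a continued fraction with the Euclidean algorithm:
  421 = 3*130 + 31, so a_0 = 3.
  130 = 4*31 + 6, so a_1 = 4.
  31 = 5*6 + 1, so a_2 = 5.
  6 = 6*1 + 0, so a_3 = 6.
so x = [3; 4, 5, 6].
Convergents (p_i = a_i*p_{i-1} + p_{i-2}, q_i = a_i*q_{i-1} + q_{i-2} with p_{-2}=0, p_{-1}=1, q_{-2}=1, q_{-1}=0), until the denominator exceeds 19:
  i=0: a_0=3, p_0 = 3*1 + 0 = 3, q_0 = 3*0 + 1 = 1.
  i=1: a_1=4, p_1 = 4*3 + 1 = 13, q_1 = 4*1 + 0 = 4.
  i=2: a_2=5, p_2 = 5*13 + 3 = 68, q_2 = 5*4 + 1 = 21.
q_2 = 21 > 19, so the last convergent with denominator <= 19 is p_1/q_1 = 13/4.
The closest fraction with denominator <= 19 is either p_1/q_1 or the intermediate fraction (k*p_1 + p_0)/(k*q_1 + q_0) with the largest k >= 1 whose denominator stays <= 19; these approach x as k grows, and every other convergent or intermediate fraction in range is farther away.
Largest k: floor((19 - q_0)/q_1) = floor((19 - 1)/4) = 4.
That gives (4*13 + 3)/(4*4 + 1) = 55/17.
Compare the errors: |x - 13/4| = |421*4 - 13*130|/(130*4) = 6/520, and |x - 55/17| = |421*17 - 55*130|/(130*17) = 7/2210.
Cross-multiplying, 7*520 = 3640 < 13260 = 6*2210, so 7/2210 is smaller: the intermediate fraction 55/17 is closer to x than 13/4.

55/17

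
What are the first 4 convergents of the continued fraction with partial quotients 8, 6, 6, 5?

8/1, 49/6, 302/37, 1559/191

Using the convergent recurrence p_i = a_i*p_{i-1} + p_{i-2}, q_i = a_i*q_{i-1} + q_{i-2} with p_{-2}=0, p_{-1}=1, q_{-2}=1, q_{-1}=0:
  i=0: a_0=8, p_0 = 8*1 + 0 = 8, q_0 = 8*0 + 1 = 1.
  i=1: a_1=6, p_1 = 6*8 + 1 = 49, q_1 = 6*1 + 0 = 6.
  i=2: a_2=6, p_2 = 6*49 + 8 = 302, q_2 = 6*6 + 1 = 37.
  i=3: a_3=5, p_3 = 5*302 + 49 = 1559, q_3 = 5*37 + 6 = 191.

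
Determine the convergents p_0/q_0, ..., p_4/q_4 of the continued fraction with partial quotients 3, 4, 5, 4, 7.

Using the convergent recurrence p_i = a_i*p_{i-1} + p_{i-2}, q_i = a_i*q_{i-1} + q_{i-2} with p_{-2}=0, p_{-1}=1, q_{-2}=1, q_{-1}=0:
  i=0: a_0=3, p_0 = 3*1 + 0 = 3, q_0 = 3*0 + 1 = 1.
  i=1: a_1=4, p_1 = 4*3 + 1 = 13, q_1 = 4*1 + 0 = 4.
  i=2: a_2=5, p_2 = 5*13 + 3 = 68, q_2 = 5*4 + 1 = 21.
  i=3: a_3=4, p_3 = 4*68 + 13 = 285, q_3 = 4*21 + 4 = 88.
  i=4: a_4=7, p_4 = 7*285 + 68 = 2063, q_4 = 7*88 + 21 = 637.

3/1, 13/4, 68/21, 285/88, 2063/637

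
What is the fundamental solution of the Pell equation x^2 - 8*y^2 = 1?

(x, y) = (3, 1)

First expand sqrt(8) as a continued fraction. With x_i = (sqrt(8) + m_i)/d_i and (m_0, d_0) = (0, 1): a_0 = floor(sqrt(8)) = 2, since 2^2 = 4 <= 8 < 9 = 3^2.
Iterate m_{i+1} = d_i*a_i - m_i, d_{i+1} = (8 - m_{i+1}^2)/d_i, a_{i+1} = floor((a_0 + m_{i+1})/d_{i+1}):
  m_1 = 1*2 - 0 = 2, d_1 = (8 - 2^2)/1 = 4/1 = 4, a_1 = floor((2 + 2)/4) = 1.
  m_2 = 4*1 - 2 = 2, d_2 = (8 - 2^2)/4 = 4/4 = 1, a_2 = floor((2 + 2)/1) = 4.
  m_3 = 1*4 - 2 = 2, d_3 = (8 - 2^2)/1 = 4/1 = 4: (m_3, d_3) = (m_1, d_1) = (2, 4), so from here the quotients repeat a_1, a_2; the period length is 2.
So sqrt(8) = [2; (1, 4)] with period length k = 2.
k is even, so the fundamental solution of x^2 - 8y^2 = 1 is (p_{k-1}, q_{k-1}) = (p_1, q_1); compute convergents through index 1.
Convergents (p_i = a_i*p_{i-1} + p_{i-2}, q_i = a_i*q_{i-1} + q_{i-2} with p_{-2}=0, p_{-1}=1, q_{-2}=1, q_{-1}=0):
  i=0: a_0=2, p_0 = 2*1 + 0 = 2, q_0 = 2*0 + 1 = 1.
  i=1: a_1=1, p_1 = 1*2 + 1 = 3, q_1 = 1*1 + 0 = 1.
Check: 3^2 - 8*1^2 = 9 - 8 = 1, so (x, y) = (3, 1) solves the equation, and by the theorem it is the least positive solution.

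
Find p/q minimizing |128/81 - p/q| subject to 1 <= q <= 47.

Expand x = 128/81 as a continued fraction with the Euclidean algorithm:
  128 = 1*81 + 47, so a_0 = 1.
  81 = 1*47 + 34, so a_1 = 1.
  47 = 1*34 + 13, so a_2 = 1.
  34 = 2*13 + 8, so a_3 = 2.
  13 = 1*8 + 5, so a_4 = 1.
  8 = 1*5 + 3, so a_5 = 1.
  5 = 1*3 + 2, so a_6 = 1.
  3 = 1*2 + 1, so a_7 = 1.
  2 = 2*1 + 0, so a_8 = 2.
so x = [1; 1, 1, 2, 1, 1, 1, 1, 2].
Convergents (p_i = a_i*p_{i-1} + p_{i-2}, q_i = a_i*q_{i-1} + q_{i-2} with p_{-2}=0, p_{-1}=1, q_{-2}=1, q_{-1}=0), until the denominator exceeds 47:
  i=0: a_0=1, p_0 = 1*1 + 0 = 1, q_0 = 1*0 + 1 = 1.
  i=1: a_1=1, p_1 = 1*1 + 1 = 2, q_1 = 1*1 + 0 = 1.
  i=2: a_2=1, p_2 = 1*2 + 1 = 3, q_2 = 1*1 + 1 = 2.
  i=3: a_3=2, p_3 = 2*3 + 2 = 8, q_3 = 2*2 + 1 = 5.
  i=4: a_4=1, p_4 = 1*8 + 3 = 11, q_4 = 1*5 + 2 = 7.
  i=5: a_5=1, p_5 = 1*11 + 8 = 19, q_5 = 1*7 + 5 = 12.
  i=6: a_6=1, p_6 = 1*19 + 11 = 30, q_6 = 1*12 + 7 = 19.
  i=7: a_7=1, p_7 = 1*30 + 19 = 49, q_7 = 1*19 + 12 = 31.
  i=8: a_8=2, p_8 = 2*49 + 30 = 128, q_8 = 2*31 + 19 = 81.
q_8 = 81 > 47, so the last convergent with denominator <= 47 is p_7/q_7 = 49/31.
The closest fraction with denominator <= 47 is either p_7/q_7 or the intermediate fraction (k*p_7 + p_6)/(k*q_7 + q_6) with the largest k >= 1 whose denominator stays <= 47; these approach x as k grows, and every other convergent or intermediate fraction in range is farther away.
Largest k: floor((47 - q_6)/q_7) = floor((47 - 19)/31) = 0.
Since k = 0, no intermediate fraction beyond p_7/q_7 has denominator <= 47, so the convergent 49/31 is the closest (its error is |128*31 - 49*81|/(81*31) = 1/2511).

49/31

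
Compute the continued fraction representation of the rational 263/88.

[2; 1, 87]

Run the Euclidean algorithm on 263 and 88; the successive quotients are the partial quotients a_0, a_1, ... (each step inverts the fractional part left over by the previous one):
  263 = 2*88 + 87, so a_0 = 2.
  88 = 1*87 + 1, so a_1 = 1.
  87 = 87*1 + 0, so a_2 = 87.
The remainder reaches 0 after 3 divisions, so the expansion has 3 partial quotients, read off in order.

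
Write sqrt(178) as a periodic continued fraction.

[13; (2, 1, 12, 1, 2, 26)]

Write x_i = (sqrt(178) + m_i)/d_i with (m_0, d_0) = (0, 1). a_0 = floor(sqrt(178)) = 13, since 13^2 = 169 <= 178 < 196 = 14^2.
Iterate m_{i+1} = d_i*a_i - m_i, d_{i+1} = (178 - m_{i+1}^2)/d_i, a_{i+1} = floor((a_0 + m_{i+1})/d_{i+1}):
  m_1 = 1*13 - 0 = 13, d_1 = (178 - 13^2)/1 = 9/1 = 9, a_1 = floor((13 + 13)/9) = 2.
  m_2 = 9*2 - 13 = 5, d_2 = (178 - 5^2)/9 = 153/9 = 17, a_2 = floor((13 + 5)/17) = 1.
  m_3 = 17*1 - 5 = 12, d_3 = (178 - 12^2)/17 = 34/17 = 2, a_3 = floor((13 + 12)/2) = 12.
  m_4 = 2*12 - 12 = 12, d_4 = (178 - 12^2)/2 = 34/2 = 17, a_4 = floor((13 + 12)/17) = 1.
  m_5 = 17*1 - 12 = 5, d_5 = (178 - 5^2)/17 = 153/17 = 9, a_5 = floor((13 + 5)/9) = 2.
  m_6 = 9*2 - 5 = 13, d_6 = (178 - 13^2)/9 = 9/9 = 1, a_6 = floor((13 + 13)/1) = 26.
  m_7 = 1*26 - 13 = 13, d_7 = (178 - 13^2)/1 = 9/1 = 9: (m_7, d_7) = (m_1, d_1) = (13, 9), so from here the quotients repeat a_1, ..., a_6; the period length is 6.
Hence the expansion of sqrt(178) is a_0 = 13 followed by the repeating block 2, 1, 12, 1, 2, 26 (period 6).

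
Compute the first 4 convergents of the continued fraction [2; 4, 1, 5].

2/1, 9/4, 11/5, 64/29

Using the convergent recurrence p_i = a_i*p_{i-1} + p_{i-2}, q_i = a_i*q_{i-1} + q_{i-2} with p_{-2}=0, p_{-1}=1, q_{-2}=1, q_{-1}=0:
  i=0: a_0=2, p_0 = 2*1 + 0 = 2, q_0 = 2*0 + 1 = 1.
  i=1: a_1=4, p_1 = 4*2 + 1 = 9, q_1 = 4*1 + 0 = 4.
  i=2: a_2=1, p_2 = 1*9 + 2 = 11, q_2 = 1*4 + 1 = 5.
  i=3: a_3=5, p_3 = 5*11 + 9 = 64, q_3 = 5*5 + 4 = 29.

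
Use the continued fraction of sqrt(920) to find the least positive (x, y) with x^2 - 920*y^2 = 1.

First expand sqrt(920) as a continued fraction. With x_i = (sqrt(920) + m_i)/d_i and (m_0, d_0) = (0, 1): a_0 = floor(sqrt(920)) = 30, since 30^2 = 900 <= 920 < 961 = 31^2.
Iterate m_{i+1} = d_i*a_i - m_i, d_{i+1} = (920 - m_{i+1}^2)/d_i, a_{i+1} = floor((a_0 + m_{i+1})/d_{i+1}):
  m_1 = 1*30 - 0 = 30, d_1 = (920 - 30^2)/1 = 20/1 = 20, a_1 = floor((30 + 30)/20) = 3.
  m_2 = 20*3 - 30 = 30, d_2 = (920 - 30^2)/20 = 20/20 = 1, a_2 = floor((30 + 30)/1) = 60.
  m_3 = 1*60 - 30 = 30, d_3 = (920 - 30^2)/1 = 20/1 = 20: (m_3, d_3) = (m_1, d_1) = (30, 20), so from here the quotients repeat a_1, a_2; the period length is 2.
So sqrt(920) = [30; (3, 60)] with period length k = 2.
k is even, so the fundamental solution of x^2 - 920y^2 = 1 is (p_{k-1}, q_{k-1}) = (p_1, q_1); compute convergents through index 1.
Convergents (p_i = a_i*p_{i-1} + p_{i-2}, q_i = a_i*q_{i-1} + q_{i-2} with p_{-2}=0, p_{-1}=1, q_{-2}=1, q_{-1}=0):
  i=0: a_0=30, p_0 = 30*1 + 0 = 30, q_0 = 30*0 + 1 = 1.
  i=1: a_1=3, p_1 = 3*30 + 1 = 91, q_1 = 3*1 + 0 = 3.
Check: 91^2 - 920*3^2 = 8281 - 8280 = 1, so (x, y) = (91, 3) solves the equation, and by the theorem it is the least positive solution.

(x, y) = (91, 3)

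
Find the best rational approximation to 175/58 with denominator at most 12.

Expand x = 175/58 as a continued fraction with the Euclidean algorithm:
  175 = 3*58 + 1, so a_0 = 3.
  58 = 58*1 + 0, so a_1 = 58.
so x = [3; 58].
Convergents (p_i = a_i*p_{i-1} + p_{i-2}, q_i = a_i*q_{i-1} + q_{i-2} with p_{-2}=0, p_{-1}=1, q_{-2}=1, q_{-1}=0), until the denominator exceeds 12:
  i=0: a_0=3, p_0 = 3*1 + 0 = 3, q_0 = 3*0 + 1 = 1.
  i=1: a_1=58, p_1 = 58*3 + 1 = 175, q_1 = 58*1 + 0 = 58.
q_1 = 58 > 12, so the last convergent with denominator <= 12 is p_0/q_0 = 3/1.
The closest fraction with denominator <= 12 is either p_0/q_0 or the intermediate fraction (k*p_0 + p_{-1})/(k*q_0 + q_{-1}) with the largest k >= 1 whose denominator stays <= 12; these approach x as k grows, and every other convergent or intermediate fraction in range is farther away.
Largest k: floor((12 - q_{-1})/q_0) = floor((12 - 0)/1) = 12 (using the seeds p_{-1} = 1, q_{-1} = 0).
That gives (12*3 + 1)/(12*1 + 0) = 37/12.
Compare the errors: |x - 3/1| = |175*1 - 3*58|/(58*1) = 1/58, and |x - 37/12| = |175*12 - 37*58|/(58*12) = 46/696.
Cross-multiplying, 1*696 = 696 < 2668 = 46*58, so 1/58 is smaller: the convergent 3/1 is closer to x than 37/12.

3/1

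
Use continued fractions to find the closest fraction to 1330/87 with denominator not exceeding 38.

Expand x = 1330/87 as a continued fraction with the Euclidean algorithm:
  1330 = 15*87 + 25, so a_0 = 15.
  87 = 3*25 + 12, so a_1 = 3.
  25 = 2*12 + 1, so a_2 = 2.
  12 = 12*1 + 0, so a_3 = 12.
so x = [15; 3, 2, 12].
Convergents (p_i = a_i*p_{i-1} + p_{i-2}, q_i = a_i*q_{i-1} + q_{i-2} with p_{-2}=0, p_{-1}=1, q_{-2}=1, q_{-1}=0), until the denominator exceeds 38:
  i=0: a_0=15, p_0 = 15*1 + 0 = 15, q_0 = 15*0 + 1 = 1.
  i=1: a_1=3, p_1 = 3*15 + 1 = 46, q_1 = 3*1 + 0 = 3.
  i=2: a_2=2, p_2 = 2*46 + 15 = 107, q_2 = 2*3 + 1 = 7.
  i=3: a_3=12, p_3 = 12*107 + 46 = 1330, q_3 = 12*7 + 3 = 87.
q_3 = 87 > 38, so the last convergent with denominator <= 38 is p_2/q_2 = 107/7.
The closest fraction with denominator <= 38 is either p_2/q_2 or the intermediate fraction (k*p_2 + p_1)/(k*q_2 + q_1) with the largest k >= 1 whose denominator stays <= 38; these approach x as k grows, and every other convergent or intermediate fraction in range is farther away.
Largest k: floor((38 - q_1)/q_2) = floor((38 - 3)/7) = 5.
That gives (5*107 + 46)/(5*7 + 3) = 581/38.
Compare the errors: |x - 107/7| = |1330*7 - 107*87|/(87*7) = 1/609, and |x - 581/38| = |1330*38 - 581*87|/(87*38) = 7/3306.
Cross-multiplying, 1*3306 = 3306 < 4263 = 7*609, so 1/609 is smaller: the convergent 107/7 is closer to x than 581/38.

107/7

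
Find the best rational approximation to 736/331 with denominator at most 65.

Expand x = 736/331 as a continued fraction with the Euclidean algorithm:
  736 = 2*331 + 74, so a_0 = 2.
  331 = 4*74 + 35, so a_1 = 4.
  74 = 2*35 + 4, so a_2 = 2.
  35 = 8*4 + 3, so a_3 = 8.
  4 = 1*3 + 1, so a_4 = 1.
  3 = 3*1 + 0, so a_5 = 3.
so x = [2; 4, 2, 8, 1, 3].
Convergents (p_i = a_i*p_{i-1} + p_{i-2}, q_i = a_i*q_{i-1} + q_{i-2} with p_{-2}=0, p_{-1}=1, q_{-2}=1, q_{-1}=0), until the denominator exceeds 65:
  i=0: a_0=2, p_0 = 2*1 + 0 = 2, q_0 = 2*0 + 1 = 1.
  i=1: a_1=4, p_1 = 4*2 + 1 = 9, q_1 = 4*1 + 0 = 4.
  i=2: a_2=2, p_2 = 2*9 + 2 = 20, q_2 = 2*4 + 1 = 9.
  i=3: a_3=8, p_3 = 8*20 + 9 = 169, q_3 = 8*9 + 4 = 76.
q_3 = 76 > 65, so the last convergent with denominator <= 65 is p_2/q_2 = 20/9.
The closest fraction with denominator <= 65 is either p_2/q_2 or the intermediate fraction (k*p_2 + p_1)/(k*q_2 + q_1) with the largest k >= 1 whose denominator stays <= 65; these approach x as k grows, and every other convergent or intermediate fraction in range is farther away.
Largest k: floor((65 - q_1)/q_2) = floor((65 - 4)/9) = 6.
That gives (6*20 + 9)/(6*9 + 4) = 129/58.
Compare the errors: |x - 20/9| = |736*9 - 20*331|/(331*9) = 4/2979, and |x - 129/58| = |736*58 - 129*331|/(331*58) = 11/19198.
Cross-multiplying, 11*2979 = 32769 < 76792 = 4*19198, so 11/19198 is smaller: the intermediate fraction 129/58 is closer to x than 20/9.

129/58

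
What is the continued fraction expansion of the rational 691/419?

[1; 1, 1, 1, 5, 1, 2, 7]

Run the Euclidean algorithm on 691 and 419; the successive quotients are the partial quotients a_0, a_1, ... (each step inverts the fractional part left over by the previous one):
  691 = 1*419 + 272, so a_0 = 1.
  419 = 1*272 + 147, so a_1 = 1.
  272 = 1*147 + 125, so a_2 = 1.
  147 = 1*125 + 22, so a_3 = 1.
  125 = 5*22 + 15, so a_4 = 5.
  22 = 1*15 + 7, so a_5 = 1.
  15 = 2*7 + 1, so a_6 = 2.
  7 = 7*1 + 0, so a_7 = 7.
The remainder reaches 0 after 8 divisions, so the expansion has 8 partial quotients, read off in order.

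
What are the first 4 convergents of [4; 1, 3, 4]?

Using the convergent recurrence p_i = a_i*p_{i-1} + p_{i-2}, q_i = a_i*q_{i-1} + q_{i-2} with p_{-2}=0, p_{-1}=1, q_{-2}=1, q_{-1}=0:
  i=0: a_0=4, p_0 = 4*1 + 0 = 4, q_0 = 4*0 + 1 = 1.
  i=1: a_1=1, p_1 = 1*4 + 1 = 5, q_1 = 1*1 + 0 = 1.
  i=2: a_2=3, p_2 = 3*5 + 4 = 19, q_2 = 3*1 + 1 = 4.
  i=3: a_3=4, p_3 = 4*19 + 5 = 81, q_3 = 4*4 + 1 = 17.

4/1, 5/1, 19/4, 81/17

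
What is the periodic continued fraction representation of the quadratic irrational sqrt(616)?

Write x_i = (sqrt(616) + m_i)/d_i with (m_0, d_0) = (0, 1). a_0 = floor(sqrt(616)) = 24, since 24^2 = 576 <= 616 < 625 = 25^2.
Iterate m_{i+1} = d_i*a_i - m_i, d_{i+1} = (616 - m_{i+1}^2)/d_i, a_{i+1} = floor((a_0 + m_{i+1})/d_{i+1}):
  m_1 = 1*24 - 0 = 24, d_1 = (616 - 24^2)/1 = 40/1 = 40, a_1 = floor((24 + 24)/40) = 1.
  m_2 = 40*1 - 24 = 16, d_2 = (616 - 16^2)/40 = 360/40 = 9, a_2 = floor((24 + 16)/9) = 4.
  m_3 = 9*4 - 16 = 20, d_3 = (616 - 20^2)/9 = 216/9 = 24, a_3 = floor((24 + 20)/24) = 1.
  m_4 = 24*1 - 20 = 4, d_4 = (616 - 4^2)/24 = 600/24 = 25, a_4 = floor((24 + 4)/25) = 1.
  m_5 = 25*1 - 4 = 21, d_5 = (616 - 21^2)/25 = 175/25 = 7, a_5 = floor((24 + 21)/7) = 6.
  m_6 = 7*6 - 21 = 21, d_6 = (616 - 21^2)/7 = 175/7 = 25, a_6 = floor((24 + 21)/25) = 1.
  m_7 = 25*1 - 21 = 4, d_7 = (616 - 4^2)/25 = 600/25 = 24, a_7 = floor((24 + 4)/24) = 1.
  m_8 = 24*1 - 4 = 20, d_8 = (616 - 20^2)/24 = 216/24 = 9, a_8 = floor((24 + 20)/9) = 4.
  m_9 = 9*4 - 20 = 16, d_9 = (616 - 16^2)/9 = 360/9 = 40, a_9 = floor((24 + 16)/40) = 1.
  m_10 = 40*1 - 16 = 24, d_10 = (616 - 24^2)/40 = 40/40 = 1, a_10 = floor((24 + 24)/1) = 48.
  m_11 = 1*48 - 24 = 24, d_11 = (616 - 24^2)/1 = 40/1 = 40: (m_11, d_11) = (m_1, d_1) = (24, 40), so from here the quotients repeat a_1, ..., a_10; the period length is 10.
Hence the expansion of sqrt(616) is a_0 = 24 followed by the repeating block 1, 4, 1, 1, 6, 1, 1, 4, 1, 48 (period 10).

[24; (1, 4, 1, 1, 6, 1, 1, 4, 1, 48)]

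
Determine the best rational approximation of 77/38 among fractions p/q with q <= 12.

Expand x = 77/38 as a continued fraction with the Euclidean algorithm:
  77 = 2*38 + 1, so a_0 = 2.
  38 = 38*1 + 0, so a_1 = 38.
so x = [2; 38].
Convergents (p_i = a_i*p_{i-1} + p_{i-2}, q_i = a_i*q_{i-1} + q_{i-2} with p_{-2}=0, p_{-1}=1, q_{-2}=1, q_{-1}=0), until the denominator exceeds 12:
  i=0: a_0=2, p_0 = 2*1 + 0 = 2, q_0 = 2*0 + 1 = 1.
  i=1: a_1=38, p_1 = 38*2 + 1 = 77, q_1 = 38*1 + 0 = 38.
q_1 = 38 > 12, so the last convergent with denominator <= 12 is p_0/q_0 = 2/1.
The closest fraction with denominator <= 12 is either p_0/q_0 or the intermediate fraction (k*p_0 + p_{-1})/(k*q_0 + q_{-1}) with the largest k >= 1 whose denominator stays <= 12; these approach x as k grows, and every other convergent or intermediate fraction in range is farther away.
Largest k: floor((12 - q_{-1})/q_0) = floor((12 - 0)/1) = 12 (using the seeds p_{-1} = 1, q_{-1} = 0).
That gives (12*2 + 1)/(12*1 + 0) = 25/12.
Compare the errors: |x - 2/1| = |77*1 - 2*38|/(38*1) = 1/38, and |x - 25/12| = |77*12 - 25*38|/(38*12) = 26/456.
Cross-multiplying, 1*456 = 456 < 988 = 26*38, so 1/38 is smaller: the convergent 2/1 is closer to x than 25/12.

2/1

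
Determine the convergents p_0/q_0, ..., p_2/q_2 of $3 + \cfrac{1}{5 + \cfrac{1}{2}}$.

3/1, 16/5, 35/11

Using the convergent recurrence p_i = a_i*p_{i-1} + p_{i-2}, q_i = a_i*q_{i-1} + q_{i-2} with p_{-2}=0, p_{-1}=1, q_{-2}=1, q_{-1}=0:
  i=0: a_0=3, p_0 = 3*1 + 0 = 3, q_0 = 3*0 + 1 = 1.
  i=1: a_1=5, p_1 = 5*3 + 1 = 16, q_1 = 5*1 + 0 = 5.
  i=2: a_2=2, p_2 = 2*16 + 3 = 35, q_2 = 2*5 + 1 = 11.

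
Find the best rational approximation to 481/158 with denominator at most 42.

70/23

Expand x = 481/158 as a continued fraction with the Euclidean algorithm:
  481 = 3*158 + 7, so a_0 = 3.
  158 = 22*7 + 4, so a_1 = 22.
  7 = 1*4 + 3, so a_2 = 1.
  4 = 1*3 + 1, so a_3 = 1.
  3 = 3*1 + 0, so a_4 = 3.
so x = [3; 22, 1, 1, 3].
Convergents (p_i = a_i*p_{i-1} + p_{i-2}, q_i = a_i*q_{i-1} + q_{i-2} with p_{-2}=0, p_{-1}=1, q_{-2}=1, q_{-1}=0), until the denominator exceeds 42:
  i=0: a_0=3, p_0 = 3*1 + 0 = 3, q_0 = 3*0 + 1 = 1.
  i=1: a_1=22, p_1 = 22*3 + 1 = 67, q_1 = 22*1 + 0 = 22.
  i=2: a_2=1, p_2 = 1*67 + 3 = 70, q_2 = 1*22 + 1 = 23.
  i=3: a_3=1, p_3 = 1*70 + 67 = 137, q_3 = 1*23 + 22 = 45.
q_3 = 45 > 42, so the last convergent with denominator <= 42 is p_2/q_2 = 70/23.
The closest fraction with denominator <= 42 is either p_2/q_2 or the intermediate fraction (k*p_2 + p_1)/(k*q_2 + q_1) with the largest k >= 1 whose denominator stays <= 42; these approach x as k grows, and every other convergent or intermediate fraction in range is farther away.
Largest k: floor((42 - q_1)/q_2) = floor((42 - 22)/23) = 0.
Since k = 0, no intermediate fraction beyond p_2/q_2 has denominator <= 42, so the convergent 70/23 is the closest (its error is |481*23 - 70*158|/(158*23) = 3/3634).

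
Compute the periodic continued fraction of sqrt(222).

Write x_i = (sqrt(222) + m_i)/d_i with (m_0, d_0) = (0, 1). a_0 = floor(sqrt(222)) = 14, since 14^2 = 196 <= 222 < 225 = 15^2.
Iterate m_{i+1} = d_i*a_i - m_i, d_{i+1} = (222 - m_{i+1}^2)/d_i, a_{i+1} = floor((a_0 + m_{i+1})/d_{i+1}):
  m_1 = 1*14 - 0 = 14, d_1 = (222 - 14^2)/1 = 26/1 = 26, a_1 = floor((14 + 14)/26) = 1.
  m_2 = 26*1 - 14 = 12, d_2 = (222 - 12^2)/26 = 78/26 = 3, a_2 = floor((14 + 12)/3) = 8.
  m_3 = 3*8 - 12 = 12, d_3 = (222 - 12^2)/3 = 78/3 = 26, a_3 = floor((14 + 12)/26) = 1.
  m_4 = 26*1 - 12 = 14, d_4 = (222 - 14^2)/26 = 26/26 = 1, a_4 = floor((14 + 14)/1) = 28.
  m_5 = 1*28 - 14 = 14, d_5 = (222 - 14^2)/1 = 26/1 = 26: (m_5, d_5) = (m_1, d_1) = (14, 26), so from here the quotients repeat a_1, ..., a_4; the period length is 4.
Hence the expansion of sqrt(222) is a_0 = 14 followed by the repeating block 1, 8, 1, 28 (period 4).

[14; (1, 8, 1, 28)]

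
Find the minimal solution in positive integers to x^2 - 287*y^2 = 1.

(x, y) = (288, 17)

First expand sqrt(287) as a continued fraction. With x_i = (sqrt(287) + m_i)/d_i and (m_0, d_0) = (0, 1): a_0 = floor(sqrt(287)) = 16, since 16^2 = 256 <= 287 < 289 = 17^2.
Iterate m_{i+1} = d_i*a_i - m_i, d_{i+1} = (287 - m_{i+1}^2)/d_i, a_{i+1} = floor((a_0 + m_{i+1})/d_{i+1}):
  m_1 = 1*16 - 0 = 16, d_1 = (287 - 16^2)/1 = 31/1 = 31, a_1 = floor((16 + 16)/31) = 1.
  m_2 = 31*1 - 16 = 15, d_2 = (287 - 15^2)/31 = 62/31 = 2, a_2 = floor((16 + 15)/2) = 15.
  m_3 = 2*15 - 15 = 15, d_3 = (287 - 15^2)/2 = 62/2 = 31, a_3 = floor((16 + 15)/31) = 1.
  m_4 = 31*1 - 15 = 16, d_4 = (287 - 16^2)/31 = 31/31 = 1, a_4 = floor((16 + 16)/1) = 32.
  m_5 = 1*32 - 16 = 16, d_5 = (287 - 16^2)/1 = 31/1 = 31: (m_5, d_5) = (m_1, d_1) = (16, 31), so from here the quotients repeat a_1, ..., a_4; the period length is 4.
So sqrt(287) = [16; (1, 15, 1, 32)] with period length k = 4.
k is even, so the fundamental solution of x^2 - 287y^2 = 1 is (p_{k-1}, q_{k-1}) = (p_3, q_3); compute convergents through index 3.
Convergents (p_i = a_i*p_{i-1} + p_{i-2}, q_i = a_i*q_{i-1} + q_{i-2} with p_{-2}=0, p_{-1}=1, q_{-2}=1, q_{-1}=0):
  i=0: a_0=16, p_0 = 16*1 + 0 = 16, q_0 = 16*0 + 1 = 1.
  i=1: a_1=1, p_1 = 1*16 + 1 = 17, q_1 = 1*1 + 0 = 1.
  i=2: a_2=15, p_2 = 15*17 + 16 = 271, q_2 = 15*1 + 1 = 16.
  i=3: a_3=1, p_3 = 1*271 + 17 = 288, q_3 = 1*16 + 1 = 17.
Check: 288^2 - 287*17^2 = 82944 - 82943 = 1, so (x, y) = (288, 17) solves the equation, and by the theorem it is the least positive solution.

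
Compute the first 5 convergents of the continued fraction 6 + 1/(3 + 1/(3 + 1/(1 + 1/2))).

6/1, 19/3, 63/10, 82/13, 227/36

Using the convergent recurrence p_i = a_i*p_{i-1} + p_{i-2}, q_i = a_i*q_{i-1} + q_{i-2} with p_{-2}=0, p_{-1}=1, q_{-2}=1, q_{-1}=0:
  i=0: a_0=6, p_0 = 6*1 + 0 = 6, q_0 = 6*0 + 1 = 1.
  i=1: a_1=3, p_1 = 3*6 + 1 = 19, q_1 = 3*1 + 0 = 3.
  i=2: a_2=3, p_2 = 3*19 + 6 = 63, q_2 = 3*3 + 1 = 10.
  i=3: a_3=1, p_3 = 1*63 + 19 = 82, q_3 = 1*10 + 3 = 13.
  i=4: a_4=2, p_4 = 2*82 + 63 = 227, q_4 = 2*13 + 10 = 36.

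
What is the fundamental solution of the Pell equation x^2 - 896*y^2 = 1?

First expand sqrt(896) as a continued fraction. With x_i = (sqrt(896) + m_i)/d_i and (m_0, d_0) = (0, 1): a_0 = floor(sqrt(896)) = 29, since 29^2 = 841 <= 896 < 900 = 30^2.
Iterate m_{i+1} = d_i*a_i - m_i, d_{i+1} = (896 - m_{i+1}^2)/d_i, a_{i+1} = floor((a_0 + m_{i+1})/d_{i+1}):
  m_1 = 1*29 - 0 = 29, d_1 = (896 - 29^2)/1 = 55/1 = 55, a_1 = floor((29 + 29)/55) = 1.
  m_2 = 55*1 - 29 = 26, d_2 = (896 - 26^2)/55 = 220/55 = 4, a_2 = floor((29 + 26)/4) = 13.
  m_3 = 4*13 - 26 = 26, d_3 = (896 - 26^2)/4 = 220/4 = 55, a_3 = floor((29 + 26)/55) = 1.
  m_4 = 55*1 - 26 = 29, d_4 = (896 - 29^2)/55 = 55/55 = 1, a_4 = floor((29 + 29)/1) = 58.
  m_5 = 1*58 - 29 = 29, d_5 = (896 - 29^2)/1 = 55/1 = 55: (m_5, d_5) = (m_1, d_1) = (29, 55), so from here the quotients repeat a_1, ..., a_4; the period length is 4.
So sqrt(896) = [29; (1, 13, 1, 58)] with period length k = 4.
k is even, so the fundamental solution of x^2 - 896y^2 = 1 is (p_{k-1}, q_{k-1}) = (p_3, q_3); compute convergents through index 3.
Convergents (p_i = a_i*p_{i-1} + p_{i-2}, q_i = a_i*q_{i-1} + q_{i-2} with p_{-2}=0, p_{-1}=1, q_{-2}=1, q_{-1}=0):
  i=0: a_0=29, p_0 = 29*1 + 0 = 29, q_0 = 29*0 + 1 = 1.
  i=1: a_1=1, p_1 = 1*29 + 1 = 30, q_1 = 1*1 + 0 = 1.
  i=2: a_2=13, p_2 = 13*30 + 29 = 419, q_2 = 13*1 + 1 = 14.
  i=3: a_3=1, p_3 = 1*419 + 30 = 449, q_3 = 1*14 + 1 = 15.
Check: 449^2 - 896*15^2 = 201601 - 201600 = 1, so (x, y) = (449, 15) solves the equation, and by the theorem it is the least positive solution.

(x, y) = (449, 15)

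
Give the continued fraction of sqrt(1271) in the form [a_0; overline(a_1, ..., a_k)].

[35; overline(1, 1, 1, 6, 2, 6, 1, 1, 1, 70)]

Write x_i = (sqrt(1271) + m_i)/d_i with (m_0, d_0) = (0, 1). a_0 = floor(sqrt(1271)) = 35, since 35^2 = 1225 <= 1271 < 1296 = 36^2.
Iterate m_{i+1} = d_i*a_i - m_i, d_{i+1} = (1271 - m_{i+1}^2)/d_i, a_{i+1} = floor((a_0 + m_{i+1})/d_{i+1}):
  m_1 = 1*35 - 0 = 35, d_1 = (1271 - 35^2)/1 = 46/1 = 46, a_1 = floor((35 + 35)/46) = 1.
  m_2 = 46*1 - 35 = 11, d_2 = (1271 - 11^2)/46 = 1150/46 = 25, a_2 = floor((35 + 11)/25) = 1.
  m_3 = 25*1 - 11 = 14, d_3 = (1271 - 14^2)/25 = 1075/25 = 43, a_3 = floor((35 + 14)/43) = 1.
  m_4 = 43*1 - 14 = 29, d_4 = (1271 - 29^2)/43 = 430/43 = 10, a_4 = floor((35 + 29)/10) = 6.
  m_5 = 10*6 - 29 = 31, d_5 = (1271 - 31^2)/10 = 310/10 = 31, a_5 = floor((35 + 31)/31) = 2.
  m_6 = 31*2 - 31 = 31, d_6 = (1271 - 31^2)/31 = 310/31 = 10, a_6 = floor((35 + 31)/10) = 6.
  m_7 = 10*6 - 31 = 29, d_7 = (1271 - 29^2)/10 = 430/10 = 43, a_7 = floor((35 + 29)/43) = 1.
  m_8 = 43*1 - 29 = 14, d_8 = (1271 - 14^2)/43 = 1075/43 = 25, a_8 = floor((35 + 14)/25) = 1.
  m_9 = 25*1 - 14 = 11, d_9 = (1271 - 11^2)/25 = 1150/25 = 46, a_9 = floor((35 + 11)/46) = 1.
  m_10 = 46*1 - 11 = 35, d_10 = (1271 - 35^2)/46 = 46/46 = 1, a_10 = floor((35 + 35)/1) = 70.
  m_11 = 1*70 - 35 = 35, d_11 = (1271 - 35^2)/1 = 46/1 = 46: (m_11, d_11) = (m_1, d_1) = (35, 46), so from here the quotients repeat a_1, ..., a_10; the period length is 10.
Hence the expansion of sqrt(1271) is a_0 = 35 followed by the repeating block 1, 1, 1, 6, 2, 6, 1, 1, 1, 70 (period 10).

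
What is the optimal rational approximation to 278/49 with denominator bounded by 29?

Expand x = 278/49 as a continued fraction with the Euclidean algorithm:
  278 = 5*49 + 33, so a_0 = 5.
  49 = 1*33 + 16, so a_1 = 1.
  33 = 2*16 + 1, so a_2 = 2.
  16 = 16*1 + 0, so a_3 = 16.
so x = [5; 1, 2, 16].
Convergents (p_i = a_i*p_{i-1} + p_{i-2}, q_i = a_i*q_{i-1} + q_{i-2} with p_{-2}=0, p_{-1}=1, q_{-2}=1, q_{-1}=0), until the denominator exceeds 29:
  i=0: a_0=5, p_0 = 5*1 + 0 = 5, q_0 = 5*0 + 1 = 1.
  i=1: a_1=1, p_1 = 1*5 + 1 = 6, q_1 = 1*1 + 0 = 1.
  i=2: a_2=2, p_2 = 2*6 + 5 = 17, q_2 = 2*1 + 1 = 3.
  i=3: a_3=16, p_3 = 16*17 + 6 = 278, q_3 = 16*3 + 1 = 49.
q_3 = 49 > 29, so the last convergent with denominator <= 29 is p_2/q_2 = 17/3.
The closest fraction with denominator <= 29 is either p_2/q_2 or the intermediate fraction (k*p_2 + p_1)/(k*q_2 + q_1) with the largest k >= 1 whose denominator stays <= 29; these approach x as k grows, and every other convergent or intermediate fraction in range is farther away.
Largest k: floor((29 - q_1)/q_2) = floor((29 - 1)/3) = 9.
That gives (9*17 + 6)/(9*3 + 1) = 159/28.
Compare the errors: |x - 17/3| = |278*3 - 17*49|/(49*3) = 1/147, and |x - 159/28| = |278*28 - 159*49|/(49*28) = 7/1372.
Cross-multiplying, 7*147 = 1029 < 1372 = 1*1372, so 7/1372 is smaller: the intermediate fraction 159/28 is closer to x than 17/3.

159/28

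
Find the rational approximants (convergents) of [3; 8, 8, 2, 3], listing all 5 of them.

3/1, 25/8, 203/65, 431/138, 1496/479

Using the convergent recurrence p_i = a_i*p_{i-1} + p_{i-2}, q_i = a_i*q_{i-1} + q_{i-2} with p_{-2}=0, p_{-1}=1, q_{-2}=1, q_{-1}=0:
  i=0: a_0=3, p_0 = 3*1 + 0 = 3, q_0 = 3*0 + 1 = 1.
  i=1: a_1=8, p_1 = 8*3 + 1 = 25, q_1 = 8*1 + 0 = 8.
  i=2: a_2=8, p_2 = 8*25 + 3 = 203, q_2 = 8*8 + 1 = 65.
  i=3: a_3=2, p_3 = 2*203 + 25 = 431, q_3 = 2*65 + 8 = 138.
  i=4: a_4=3, p_4 = 3*431 + 203 = 1496, q_4 = 3*138 + 65 = 479.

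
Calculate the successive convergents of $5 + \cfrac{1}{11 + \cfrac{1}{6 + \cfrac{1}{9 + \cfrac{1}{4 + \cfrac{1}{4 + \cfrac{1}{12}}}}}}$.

Using the convergent recurrence p_i = a_i*p_{i-1} + p_{i-2}, q_i = a_i*q_{i-1} + q_{i-2} with p_{-2}=0, p_{-1}=1, q_{-2}=1, q_{-1}=0:
  i=0: a_0=5, p_0 = 5*1 + 0 = 5, q_0 = 5*0 + 1 = 1.
  i=1: a_1=11, p_1 = 11*5 + 1 = 56, q_1 = 11*1 + 0 = 11.
  i=2: a_2=6, p_2 = 6*56 + 5 = 341, q_2 = 6*11 + 1 = 67.
  i=3: a_3=9, p_3 = 9*341 + 56 = 3125, q_3 = 9*67 + 11 = 614.
  i=4: a_4=4, p_4 = 4*3125 + 341 = 12841, q_4 = 4*614 + 67 = 2523.
  i=5: a_5=4, p_5 = 4*12841 + 3125 = 54489, q_5 = 4*2523 + 614 = 10706.
  i=6: a_6=12, p_6 = 12*54489 + 12841 = 666709, q_6 = 12*10706 + 2523 = 130995.

5/1, 56/11, 341/67, 3125/614, 12841/2523, 54489/10706, 666709/130995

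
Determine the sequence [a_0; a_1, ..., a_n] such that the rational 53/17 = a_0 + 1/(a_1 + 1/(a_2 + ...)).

[3; 8, 2]

Run the Euclidean algorithm on 53 and 17; the successive quotients are the partial quotients a_0, a_1, ... (each step inverts the fractional part left over by the previous one):
  53 = 3*17 + 2, so a_0 = 3.
  17 = 8*2 + 1, so a_1 = 8.
  2 = 2*1 + 0, so a_2 = 2.
The remainder reaches 0 after 3 divisions, so the expansion has 3 partial quotients, read off in order.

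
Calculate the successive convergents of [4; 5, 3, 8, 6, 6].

Using the convergent recurrence p_i = a_i*p_{i-1} + p_{i-2}, q_i = a_i*q_{i-1} + q_{i-2} with p_{-2}=0, p_{-1}=1, q_{-2}=1, q_{-1}=0:
  i=0: a_0=4, p_0 = 4*1 + 0 = 4, q_0 = 4*0 + 1 = 1.
  i=1: a_1=5, p_1 = 5*4 + 1 = 21, q_1 = 5*1 + 0 = 5.
  i=2: a_2=3, p_2 = 3*21 + 4 = 67, q_2 = 3*5 + 1 = 16.
  i=3: a_3=8, p_3 = 8*67 + 21 = 557, q_3 = 8*16 + 5 = 133.
  i=4: a_4=6, p_4 = 6*557 + 67 = 3409, q_4 = 6*133 + 16 = 814.
  i=5: a_5=6, p_5 = 6*3409 + 557 = 21011, q_5 = 6*814 + 133 = 5017.

4/1, 21/5, 67/16, 557/133, 3409/814, 21011/5017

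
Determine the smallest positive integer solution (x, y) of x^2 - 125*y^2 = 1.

First expand sqrt(125) as a continued fraction. With x_i = (sqrt(125) + m_i)/d_i and (m_0, d_0) = (0, 1): a_0 = floor(sqrt(125)) = 11, since 11^2 = 121 <= 125 < 144 = 12^2.
Iterate m_{i+1} = d_i*a_i - m_i, d_{i+1} = (125 - m_{i+1}^2)/d_i, a_{i+1} = floor((a_0 + m_{i+1})/d_{i+1}):
  m_1 = 1*11 - 0 = 11, d_1 = (125 - 11^2)/1 = 4/1 = 4, a_1 = floor((11 + 11)/4) = 5.
  m_2 = 4*5 - 11 = 9, d_2 = (125 - 9^2)/4 = 44/4 = 11, a_2 = floor((11 + 9)/11) = 1.
  m_3 = 11*1 - 9 = 2, d_3 = (125 - 2^2)/11 = 121/11 = 11, a_3 = floor((11 + 2)/11) = 1.
  m_4 = 11*1 - 2 = 9, d_4 = (125 - 9^2)/11 = 44/11 = 4, a_4 = floor((11 + 9)/4) = 5.
  m_5 = 4*5 - 9 = 11, d_5 = (125 - 11^2)/4 = 4/4 = 1, a_5 = floor((11 + 11)/1) = 22.
  m_6 = 1*22 - 11 = 11, d_6 = (125 - 11^2)/1 = 4/1 = 4: (m_6, d_6) = (m_1, d_1) = (11, 4), so from here the quotients repeat a_1, ..., a_5; the period length is 5.
So sqrt(125) = [11; (5, 1, 1, 5, 22)] with period length k = 5.
k is odd, so (p_{k-1}, q_{k-1}) only solves x^2 - 125y^2 = -1 and the fundamental solution of x^2 - 125y^2 = 1 is (p_{2k-1}, q_{2k-1}) = (p_9, q_9); compute convergents through index 9, running through the period twice.
Convergents (p_i = a_i*p_{i-1} + p_{i-2}, q_i = a_i*q_{i-1} + q_{i-2} with p_{-2}=0, p_{-1}=1, q_{-2}=1, q_{-1}=0):
  i=0: a_0=11, p_0 = 11*1 + 0 = 11, q_0 = 11*0 + 1 = 1.
  i=1: a_1=5, p_1 = 5*11 + 1 = 56, q_1 = 5*1 + 0 = 5.
  i=2: a_2=1, p_2 = 1*56 + 11 = 67, q_2 = 1*5 + 1 = 6.
  i=3: a_3=1, p_3 = 1*67 + 56 = 123, q_3 = 1*6 + 5 = 11.
  i=4: a_4=5, p_4 = 5*123 + 67 = 682, q_4 = 5*11 + 6 = 61.
  i=5: a_5=22, p_5 = 22*682 + 123 = 15127, q_5 = 22*61 + 11 = 1353.
  i=6: a_6=5, p_6 = 5*15127 + 682 = 76317, q_6 = 5*1353 + 61 = 6826.
  i=7: a_7=1, p_7 = 1*76317 + 15127 = 91444, q_7 = 1*6826 + 1353 = 8179.
  i=8: a_8=1, p_8 = 1*91444 + 76317 = 167761, q_8 = 1*8179 + 6826 = 15005.
  i=9: a_9=5, p_9 = 5*167761 + 91444 = 930249, q_9 = 5*15005 + 8179 = 83204.
Indeed p_4^2 - 125*q_4^2 = 465124 - 465125 = -1, not +1.
Check: 930249^2 - 125*83204^2 = 865363202001 - 865363202000 = 1, so (x, y) = (930249, 83204) solves the equation, and by the theorem it is the least positive solution.

(x, y) = (930249, 83204)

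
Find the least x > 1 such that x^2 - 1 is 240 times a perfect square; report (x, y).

(x, y) = (31, 2)

First expand sqrt(240) as a continued fraction. With x_i = (sqrt(240) + m_i)/d_i and (m_0, d_0) = (0, 1): a_0 = floor(sqrt(240)) = 15, since 15^2 = 225 <= 240 < 256 = 16^2.
Iterate m_{i+1} = d_i*a_i - m_i, d_{i+1} = (240 - m_{i+1}^2)/d_i, a_{i+1} = floor((a_0 + m_{i+1})/d_{i+1}):
  m_1 = 1*15 - 0 = 15, d_1 = (240 - 15^2)/1 = 15/1 = 15, a_1 = floor((15 + 15)/15) = 2.
  m_2 = 15*2 - 15 = 15, d_2 = (240 - 15^2)/15 = 15/15 = 1, a_2 = floor((15 + 15)/1) = 30.
  m_3 = 1*30 - 15 = 15, d_3 = (240 - 15^2)/1 = 15/1 = 15: (m_3, d_3) = (m_1, d_1) = (15, 15), so from here the quotients repeat a_1, a_2; the period length is 2.
So sqrt(240) = [15; (2, 30)] with period length k = 2.
k is even, so the fundamental solution of x^2 - 240y^2 = 1 is (p_{k-1}, q_{k-1}) = (p_1, q_1); compute convergents through index 1.
Convergents (p_i = a_i*p_{i-1} + p_{i-2}, q_i = a_i*q_{i-1} + q_{i-2} with p_{-2}=0, p_{-1}=1, q_{-2}=1, q_{-1}=0):
  i=0: a_0=15, p_0 = 15*1 + 0 = 15, q_0 = 15*0 + 1 = 1.
  i=1: a_1=2, p_1 = 2*15 + 1 = 31, q_1 = 2*1 + 0 = 2.
Check: 31^2 - 240*2^2 = 961 - 960 = 1, so (x, y) = (31, 2) solves the equation, and by the theorem it is the least positive solution.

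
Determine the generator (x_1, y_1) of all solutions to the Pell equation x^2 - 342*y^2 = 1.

First expand sqrt(342) as a continued fraction. With x_i = (sqrt(342) + m_i)/d_i and (m_0, d_0) = (0, 1): a_0 = floor(sqrt(342)) = 18, since 18^2 = 324 <= 342 < 361 = 19^2.
Iterate m_{i+1} = d_i*a_i - m_i, d_{i+1} = (342 - m_{i+1}^2)/d_i, a_{i+1} = floor((a_0 + m_{i+1})/d_{i+1}):
  m_1 = 1*18 - 0 = 18, d_1 = (342 - 18^2)/1 = 18/1 = 18, a_1 = floor((18 + 18)/18) = 2.
  m_2 = 18*2 - 18 = 18, d_2 = (342 - 18^2)/18 = 18/18 = 1, a_2 = floor((18 + 18)/1) = 36.
  m_3 = 1*36 - 18 = 18, d_3 = (342 - 18^2)/1 = 18/1 = 18: (m_3, d_3) = (m_1, d_1) = (18, 18), so from here the quotients repeat a_1, a_2; the period length is 2.
So sqrt(342) = [18; (2, 36)] with period length k = 2.
k is even, so the fundamental solution of x^2 - 342y^2 = 1 is (p_{k-1}, q_{k-1}) = (p_1, q_1); compute convergents through index 1.
Convergents (p_i = a_i*p_{i-1} + p_{i-2}, q_i = a_i*q_{i-1} + q_{i-2} with p_{-2}=0, p_{-1}=1, q_{-2}=1, q_{-1}=0):
  i=0: a_0=18, p_0 = 18*1 + 0 = 18, q_0 = 18*0 + 1 = 1.
  i=1: a_1=2, p_1 = 2*18 + 1 = 37, q_1 = 2*1 + 0 = 2.
Check: 37^2 - 342*2^2 = 1369 - 1368 = 1, so (x, y) = (37, 2) solves the equation, and by the theorem it is the least positive solution.

(x, y) = (37, 2)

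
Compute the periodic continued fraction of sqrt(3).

Write x_i = (sqrt(3) + m_i)/d_i with (m_0, d_0) = (0, 1). a_0 = floor(sqrt(3)) = 1, since 1^2 = 1 <= 3 < 4 = 2^2.
Iterate m_{i+1} = d_i*a_i - m_i, d_{i+1} = (3 - m_{i+1}^2)/d_i, a_{i+1} = floor((a_0 + m_{i+1})/d_{i+1}):
  m_1 = 1*1 - 0 = 1, d_1 = (3 - 1^2)/1 = 2/1 = 2, a_1 = floor((1 + 1)/2) = 1.
  m_2 = 2*1 - 1 = 1, d_2 = (3 - 1^2)/2 = 2/2 = 1, a_2 = floor((1 + 1)/1) = 2.
  m_3 = 1*2 - 1 = 1, d_3 = (3 - 1^2)/1 = 2/1 = 2: (m_3, d_3) = (m_1, d_1) = (1, 2), so from here the quotients repeat a_1, a_2; the period length is 2.
Hence the expansion of sqrt(3) is a_0 = 1 followed by the repeating block 1, 2 (period 2).

[1; (1, 2)]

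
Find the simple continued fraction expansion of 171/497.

[0; 2, 1, 9, 1, 2, 5]

Run the Euclidean algorithm on 171 and 497; the successive quotients are the partial quotients a_0, a_1, ... (each step inverts the fractional part left over by the previous one):
  171 = 0*497 + 171, so a_0 = 0.
  497 = 2*171 + 155, so a_1 = 2.
  171 = 1*155 + 16, so a_2 = 1.
  155 = 9*16 + 11, so a_3 = 9.
  16 = 1*11 + 5, so a_4 = 1.
  11 = 2*5 + 1, so a_5 = 2.
  5 = 5*1 + 0, so a_6 = 5.
The remainder reaches 0 after 7 divisions, so the expansion has 7 partial quotients, read off in order.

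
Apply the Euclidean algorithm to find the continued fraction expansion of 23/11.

Run the Euclidean algorithm on 23 and 11; the successive quotients are the partial quotients a_0, a_1, ... (each step inverts the fractional part left over by the previous one):
  23 = 2*11 + 1, so a_0 = 2.
  11 = 11*1 + 0, so a_1 = 11.
The remainder reaches 0 after 2 divisions, so the expansion has 2 partial quotients, read off in order.

[2; 11]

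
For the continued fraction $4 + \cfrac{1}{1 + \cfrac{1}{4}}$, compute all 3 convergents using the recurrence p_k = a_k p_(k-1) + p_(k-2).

Using the convergent recurrence p_i = a_i*p_{i-1} + p_{i-2}, q_i = a_i*q_{i-1} + q_{i-2} with p_{-2}=0, p_{-1}=1, q_{-2}=1, q_{-1}=0:
  i=0: a_0=4, p_0 = 4*1 + 0 = 4, q_0 = 4*0 + 1 = 1.
  i=1: a_1=1, p_1 = 1*4 + 1 = 5, q_1 = 1*1 + 0 = 1.
  i=2: a_2=4, p_2 = 4*5 + 4 = 24, q_2 = 4*1 + 1 = 5.

4/1, 5/1, 24/5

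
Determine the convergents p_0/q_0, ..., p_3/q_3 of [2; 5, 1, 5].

2/1, 11/5, 13/6, 76/35

Using the convergent recurrence p_i = a_i*p_{i-1} + p_{i-2}, q_i = a_i*q_{i-1} + q_{i-2} with p_{-2}=0, p_{-1}=1, q_{-2}=1, q_{-1}=0:
  i=0: a_0=2, p_0 = 2*1 + 0 = 2, q_0 = 2*0 + 1 = 1.
  i=1: a_1=5, p_1 = 5*2 + 1 = 11, q_1 = 5*1 + 0 = 5.
  i=2: a_2=1, p_2 = 1*11 + 2 = 13, q_2 = 1*5 + 1 = 6.
  i=3: a_3=5, p_3 = 5*13 + 11 = 76, q_3 = 5*6 + 5 = 35.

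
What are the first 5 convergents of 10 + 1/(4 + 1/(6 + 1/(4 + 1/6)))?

10/1, 41/4, 256/25, 1065/104, 6646/649

Using the convergent recurrence p_i = a_i*p_{i-1} + p_{i-2}, q_i = a_i*q_{i-1} + q_{i-2} with p_{-2}=0, p_{-1}=1, q_{-2}=1, q_{-1}=0:
  i=0: a_0=10, p_0 = 10*1 + 0 = 10, q_0 = 10*0 + 1 = 1.
  i=1: a_1=4, p_1 = 4*10 + 1 = 41, q_1 = 4*1 + 0 = 4.
  i=2: a_2=6, p_2 = 6*41 + 10 = 256, q_2 = 6*4 + 1 = 25.
  i=3: a_3=4, p_3 = 4*256 + 41 = 1065, q_3 = 4*25 + 4 = 104.
  i=4: a_4=6, p_4 = 6*1065 + 256 = 6646, q_4 = 6*104 + 25 = 649.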